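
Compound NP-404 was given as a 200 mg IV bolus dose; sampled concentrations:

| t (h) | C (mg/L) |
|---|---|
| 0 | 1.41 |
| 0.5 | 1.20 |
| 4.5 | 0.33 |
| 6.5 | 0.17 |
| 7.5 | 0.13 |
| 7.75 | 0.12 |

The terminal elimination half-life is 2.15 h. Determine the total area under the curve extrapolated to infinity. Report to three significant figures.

AUC = 4.77 mg/L·h

Trapezoidal AUC_0→7.75:
  [0→0.5]: (1.41+1.20)/2 × 0.5 = 0.6525
  [0.5→4.5]: (1.20+0.33)/2 × 4 = 3.06
  [4.5→6.5]: (0.33+0.17)/2 × 2 = 0.5
  [6.5→7.5]: (0.17+0.13)/2 × 1 = 0.15
  [7.5→7.75]: (0.13+0.12)/2 × 0.25 = 0.03125
  Sum = 4.39375 mg/L·h
k_e = ln2 / t½ = 0.693147 / 2.15 = 0.3224 h^-1
Extrapolated tail: C_last / k_e = 0.12 / 0.3224 = 0.372
AUC_0→∞ = 4.39375 + 0.372 = 4.76575 mg/L·h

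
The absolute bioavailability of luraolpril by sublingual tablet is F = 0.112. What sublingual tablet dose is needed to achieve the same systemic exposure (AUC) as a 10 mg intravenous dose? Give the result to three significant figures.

D_sublingual = 89.3 mg

For equal systemic exposure: F × D_ev = D_iv
D_ev = D_iv / F = 10 / 0.112 = 89.2857 mg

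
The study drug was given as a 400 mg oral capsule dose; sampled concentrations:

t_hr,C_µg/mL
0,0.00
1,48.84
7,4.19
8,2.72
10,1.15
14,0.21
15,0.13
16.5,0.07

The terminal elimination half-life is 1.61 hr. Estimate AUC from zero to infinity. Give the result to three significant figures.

AUC = 194 µg/mL·hr

Trapezoidal AUC_0→16.5:
  [0→1]: (0.00+48.84)/2 × 1 = 24.42
  [1→7]: (48.84+4.19)/2 × 6 = 159.09
  [7→8]: (4.19+2.72)/2 × 1 = 3.455
  [8→10]: (2.72+1.15)/2 × 2 = 3.87
  [10→14]: (1.15+0.21)/2 × 4 = 2.72
  [14→15]: (0.21+0.13)/2 × 1 = 0.17
  [15→16.5]: (0.13+0.07)/2 × 1.5 = 0.15
  Sum = 193.875 µg/mL·hr
k_e = ln2 / t½ = 0.693147 / 1.61 = 0.4305 hr^-1
Extrapolated tail: C_last / k_e = 0.07 / 0.4305 = 0.163
AUC_0→∞ = 193.875 + 0.163 = 194.038 µg/mL·hr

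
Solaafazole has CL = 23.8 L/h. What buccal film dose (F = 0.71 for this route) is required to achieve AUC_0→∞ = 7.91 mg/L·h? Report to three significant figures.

Dose = 265 mg

Dose = CL × AUC_0→∞ / F
     = 23.8 × 7.91 / 0.71 = 265.152 mg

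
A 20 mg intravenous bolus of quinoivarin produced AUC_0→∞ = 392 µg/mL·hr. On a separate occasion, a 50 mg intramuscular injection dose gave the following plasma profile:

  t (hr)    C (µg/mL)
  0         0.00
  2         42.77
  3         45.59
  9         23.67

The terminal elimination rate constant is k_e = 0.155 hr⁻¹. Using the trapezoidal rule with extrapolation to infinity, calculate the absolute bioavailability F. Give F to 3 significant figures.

Trapezoidal AUC_0→9 (intramuscular injection):
  [0→2]: (0.00+42.77)/2 × 2 = 42.77
  [2→3]: (42.77+45.59)/2 × 1 = 44.18
  [3→9]: (45.59+23.67)/2 × 6 = 207.78
  Sum = 294.73 µg/mL·hr
Tail: C_last/k_e = 23.67/0.155 = 152.710
AUC_0→∞ (intramuscular injection) = 294.73 + 152.710 = 447.44 µg/mL·hr
F = (AUC_ev/D_ev)/(AUC_iv/D_iv) = (447.44/50)/(392/20) = 8.9488/19.6 = 0.4566

F = 0.457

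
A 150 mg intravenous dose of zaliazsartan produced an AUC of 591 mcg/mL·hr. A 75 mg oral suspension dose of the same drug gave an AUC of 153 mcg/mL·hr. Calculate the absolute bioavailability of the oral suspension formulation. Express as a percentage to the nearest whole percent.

F = 52%

F = (AUC_ev / D_ev) / (AUC_iv / D_iv)
  = (153/75) / (591/150)
  = 2.04 / 3.94 = 0.5178
  = 51.78%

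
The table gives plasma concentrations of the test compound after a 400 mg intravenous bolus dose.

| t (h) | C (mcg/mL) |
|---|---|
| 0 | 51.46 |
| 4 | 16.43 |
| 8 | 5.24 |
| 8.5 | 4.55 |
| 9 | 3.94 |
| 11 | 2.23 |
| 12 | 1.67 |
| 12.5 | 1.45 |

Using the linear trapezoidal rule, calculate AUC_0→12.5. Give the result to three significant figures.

Trapezoidal AUC_0→12.5:
  [0→4]: (51.46+16.43)/2 × 4 = 135.78
  [4→8]: (16.43+5.24)/2 × 4 = 43.34
  [8→8.5]: (5.24+4.55)/2 × 0.5 = 2.4475
  [8.5→9]: (4.55+3.94)/2 × 0.5 = 2.1225
  [9→11]: (3.94+2.23)/2 × 2 = 6.17
  [11→12]: (2.23+1.67)/2 × 1 = 1.95
  [12→12.5]: (1.67+1.45)/2 × 0.5 = 0.78
  Sum = 192.59 mcg/mL·h

AUC = 193 mcg/mL·h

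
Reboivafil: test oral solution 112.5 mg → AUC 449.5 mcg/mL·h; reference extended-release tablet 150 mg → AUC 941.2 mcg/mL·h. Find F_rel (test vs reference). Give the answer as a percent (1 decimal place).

F_rel = 63.7%

F_rel = (AUC_test/D_test) / (AUC_ref/D_ref)
      = (449.5/112.5) / (941.2/150)
      = 3.99556 / 6.27467 = 0.6368 = 63.68%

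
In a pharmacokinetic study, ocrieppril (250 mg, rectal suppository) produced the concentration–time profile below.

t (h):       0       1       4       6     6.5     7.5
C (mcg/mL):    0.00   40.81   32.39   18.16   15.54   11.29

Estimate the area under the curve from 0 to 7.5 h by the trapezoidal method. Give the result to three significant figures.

AUC = 203 mcg/mL·h

Trapezoidal AUC_0→7.5:
  [0→1]: (0.00+40.81)/2 × 1 = 20.405
  [1→4]: (40.81+32.39)/2 × 3 = 109.8
  [4→6]: (32.39+18.16)/2 × 2 = 50.55
  [6→6.5]: (18.16+15.54)/2 × 0.5 = 8.425
  [6.5→7.5]: (15.54+11.29)/2 × 1 = 13.415
  Sum = 202.595 mcg/mL·h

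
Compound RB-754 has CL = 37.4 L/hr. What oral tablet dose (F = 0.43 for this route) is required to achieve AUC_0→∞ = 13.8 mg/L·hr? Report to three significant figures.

Dose = 1200 mg

Dose = CL × AUC_0→∞ / F
     = 37.4 × 13.8 / 0.43 = 1200.28 mg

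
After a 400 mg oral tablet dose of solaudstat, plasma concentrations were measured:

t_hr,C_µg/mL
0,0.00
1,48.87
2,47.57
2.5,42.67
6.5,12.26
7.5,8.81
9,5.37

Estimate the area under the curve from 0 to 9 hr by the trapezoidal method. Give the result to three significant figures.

Trapezoidal AUC_0→9:
  [0→1]: (0.00+48.87)/2 × 1 = 24.435
  [1→2]: (48.87+47.57)/2 × 1 = 48.22
  [2→2.5]: (47.57+42.67)/2 × 0.5 = 22.56
  [2.5→6.5]: (42.67+12.26)/2 × 4 = 109.86
  [6.5→7.5]: (12.26+8.81)/2 × 1 = 10.535
  [7.5→9]: (8.81+5.37)/2 × 1.5 = 10.635
  Sum = 226.245 µg/mL·hr

AUC = 226 µg/mL·hr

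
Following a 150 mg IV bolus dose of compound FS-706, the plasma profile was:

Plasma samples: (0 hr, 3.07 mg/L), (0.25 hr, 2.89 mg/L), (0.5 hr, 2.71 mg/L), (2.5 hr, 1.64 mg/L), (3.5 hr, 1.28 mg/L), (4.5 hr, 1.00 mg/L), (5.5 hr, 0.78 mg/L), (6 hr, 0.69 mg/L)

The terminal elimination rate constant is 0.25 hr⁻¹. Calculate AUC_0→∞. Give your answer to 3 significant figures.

AUC = 12.4 mg/L·hr

Trapezoidal AUC_0→6:
  [0→0.25]: (3.07+2.89)/2 × 0.25 = 0.745
  [0.25→0.5]: (2.89+2.71)/2 × 0.25 = 0.7
  [0.5→2.5]: (2.71+1.64)/2 × 2 = 4.35
  [2.5→3.5]: (1.64+1.28)/2 × 1 = 1.46
  [3.5→4.5]: (1.28+1.00)/2 × 1 = 1.14
  [4.5→5.5]: (1.00+0.78)/2 × 1 = 0.89
  [5.5→6]: (0.78+0.69)/2 × 0.5 = 0.3675
  Sum = 9.6525 mg/L·hr
Extrapolated tail: C_last / k_e = 0.69 / 0.25 = 2.760
AUC_0→∞ = 9.6525 + 2.760 = 12.4125 mg/L·hr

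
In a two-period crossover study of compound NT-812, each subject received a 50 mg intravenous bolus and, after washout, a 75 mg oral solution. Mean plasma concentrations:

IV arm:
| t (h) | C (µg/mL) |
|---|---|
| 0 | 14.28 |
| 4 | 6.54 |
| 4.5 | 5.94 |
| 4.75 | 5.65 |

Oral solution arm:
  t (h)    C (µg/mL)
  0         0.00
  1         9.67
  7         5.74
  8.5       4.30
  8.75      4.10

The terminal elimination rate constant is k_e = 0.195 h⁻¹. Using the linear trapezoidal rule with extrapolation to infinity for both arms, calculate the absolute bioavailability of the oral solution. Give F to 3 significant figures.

Trapezoidal AUC_0→4.75 (IV):
  [0→4]: (14.28+6.54)/2 × 4 = 41.64
  [4→4.5]: (6.54+5.94)/2 × 0.5 = 3.12
  [4.5→4.75]: (5.94+5.65)/2 × 0.25 = 1.44875
  Sum = 46.20875 µg/mL·h
IV tail: 5.65/0.195 = 28.974; AUC_iv,0→∞ = 46.20875 + 28.974 = 75.18275 µg/mL·h
Trapezoidal AUC_0→8.75 (oral solution):
  [0→1]: (0.00+9.67)/2 × 1 = 4.835
  [1→7]: (9.67+5.74)/2 × 6 = 46.23
  [7→8.5]: (5.74+4.30)/2 × 1.5 = 7.53
  [8.5→8.75]: (4.30+4.10)/2 × 0.25 = 1.05
  Sum = 59.645 µg/mL·h
oral solution tail: 4.10/0.195 = 21.026; AUC_ev,0→∞ = 59.645 + 21.026 = 80.671 µg/mL·h
F = (AUC_ev/D_ev)/(AUC_iv/D_iv) = (80.671/75)/(75.18275/50) = 1.07561/1.503655 = 0.7153

F = 0.715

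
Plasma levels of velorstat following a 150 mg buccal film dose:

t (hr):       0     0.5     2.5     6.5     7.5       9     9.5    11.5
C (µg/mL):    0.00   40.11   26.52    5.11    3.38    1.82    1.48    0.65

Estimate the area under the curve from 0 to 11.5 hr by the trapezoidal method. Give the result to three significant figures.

AUC = 151 µg/mL·hr

Trapezoidal AUC_0→11.5:
  [0→0.5]: (0.00+40.11)/2 × 0.5 = 10.0275
  [0.5→2.5]: (40.11+26.52)/2 × 2 = 66.63
  [2.5→6.5]: (26.52+5.11)/2 × 4 = 63.26
  [6.5→7.5]: (5.11+3.38)/2 × 1 = 4.245
  [7.5→9]: (3.38+1.82)/2 × 1.5 = 3.9
  [9→9.5]: (1.82+1.48)/2 × 0.5 = 0.825
  [9.5→11.5]: (1.48+0.65)/2 × 2 = 2.13
  Sum = 151.0175 µg/mL·hr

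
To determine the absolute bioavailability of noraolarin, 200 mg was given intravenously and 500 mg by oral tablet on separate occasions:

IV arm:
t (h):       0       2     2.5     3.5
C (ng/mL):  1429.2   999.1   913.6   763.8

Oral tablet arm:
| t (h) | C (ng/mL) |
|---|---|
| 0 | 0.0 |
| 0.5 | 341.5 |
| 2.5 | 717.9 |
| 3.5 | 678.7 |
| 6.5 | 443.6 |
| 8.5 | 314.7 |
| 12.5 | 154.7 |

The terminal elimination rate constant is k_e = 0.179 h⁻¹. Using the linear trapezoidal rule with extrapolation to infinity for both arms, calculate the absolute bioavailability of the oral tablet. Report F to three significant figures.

Trapezoidal AUC_0→3.5 (IV):
  [0→2]: (1429.2+999.1)/2 × 2 = 2428.3
  [2→2.5]: (999.1+913.6)/2 × 0.5 = 478.175
  [2.5→3.5]: (913.6+763.8)/2 × 1 = 838.7
  Sum = 3745.175 ng/mL·h
IV tail: 763.8/0.179 = 4267.039; AUC_iv,0→∞ = 3745.175 + 4267.039 = 8012.214 ng/mL·h
Trapezoidal AUC_0→12.5 (oral tablet):
  [0→0.5]: (0.0+341.5)/2 × 0.5 = 85.375
  [0.5→2.5]: (341.5+717.9)/2 × 2 = 1059.4
  [2.5→3.5]: (717.9+678.7)/2 × 1 = 698.3
  [3.5→6.5]: (678.7+443.6)/2 × 3 = 1683.45
  [6.5→8.5]: (443.6+314.7)/2 × 2 = 758.3
  [8.5→12.5]: (314.7+154.7)/2 × 4 = 938.8
  Sum = 5223.625 ng/mL·h
oral tablet tail: 154.7/0.179 = 864.246; AUC_ev,0→∞ = 5223.625 + 864.246 = 6087.871 ng/mL·h
F = (AUC_ev/D_ev)/(AUC_iv/D_iv) = (6087.871/500)/(8012.214/200) = 12.175742/40.06107 = 0.3039

F = 0.304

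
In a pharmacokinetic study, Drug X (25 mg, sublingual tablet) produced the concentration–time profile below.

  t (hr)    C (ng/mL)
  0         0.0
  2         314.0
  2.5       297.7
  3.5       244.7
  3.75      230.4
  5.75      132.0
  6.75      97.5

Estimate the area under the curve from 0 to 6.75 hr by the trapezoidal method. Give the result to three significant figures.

Trapezoidal AUC_0→6.75:
  [0→2]: (0.0+314.0)/2 × 2 = 314.0
  [2→2.5]: (314.0+297.7)/2 × 0.5 = 152.925
  [2.5→3.5]: (297.7+244.7)/2 × 1 = 271.2
  [3.5→3.75]: (244.7+230.4)/2 × 0.25 = 59.3875
  [3.75→5.75]: (230.4+132.0)/2 × 2 = 362.4
  [5.75→6.75]: (132.0+97.5)/2 × 1 = 114.75
  Sum = 1274.6625 ng/mL·hr

AUC = 1270 ng/mL·hr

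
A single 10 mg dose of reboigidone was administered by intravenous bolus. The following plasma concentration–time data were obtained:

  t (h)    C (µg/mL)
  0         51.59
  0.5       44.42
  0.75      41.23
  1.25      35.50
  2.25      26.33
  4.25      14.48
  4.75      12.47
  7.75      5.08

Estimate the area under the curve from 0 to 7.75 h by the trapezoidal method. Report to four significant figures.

Trapezoidal AUC_0→7.75:
  [0→0.5]: (51.59+44.42)/2 × 0.5 = 24.0025
  [0.5→0.75]: (44.42+41.23)/2 × 0.25 = 10.70625
  [0.75→1.25]: (41.23+35.50)/2 × 0.5 = 19.1825
  [1.25→2.25]: (35.50+26.33)/2 × 1 = 30.915
  [2.25→4.25]: (26.33+14.48)/2 × 2 = 40.81
  [4.25→4.75]: (14.48+12.47)/2 × 0.5 = 6.7375
  [4.75→7.75]: (12.47+5.08)/2 × 3 = 26.325
  Sum = 158.67875 µg/mL·h

AUC = 158.7 µg/mL·h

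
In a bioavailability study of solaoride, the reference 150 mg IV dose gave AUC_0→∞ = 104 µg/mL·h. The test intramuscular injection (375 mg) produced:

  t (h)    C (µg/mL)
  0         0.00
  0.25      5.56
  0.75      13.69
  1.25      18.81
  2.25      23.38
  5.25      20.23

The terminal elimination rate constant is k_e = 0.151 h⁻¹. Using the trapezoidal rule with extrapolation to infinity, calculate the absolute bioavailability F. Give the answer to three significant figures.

Trapezoidal AUC_0→5.25 (intramuscular injection):
  [0→0.25]: (0.00+5.56)/2 × 0.25 = 0.695
  [0.25→0.75]: (5.56+13.69)/2 × 0.5 = 4.8125
  [0.75→1.25]: (13.69+18.81)/2 × 0.5 = 8.125
  [1.25→2.25]: (18.81+23.38)/2 × 1 = 21.095
  [2.25→5.25]: (23.38+20.23)/2 × 3 = 65.415
  Sum = 100.1425 µg/mL·h
Tail: C_last/k_e = 20.23/0.151 = 133.974
AUC_0→∞ (intramuscular injection) = 100.1425 + 133.974 = 234.1165 µg/mL·h
F = (AUC_ev/D_ev)/(AUC_iv/D_iv) = (234.1165/375)/(104/150) = 0.624311/0.693333 = 0.9004

F = 0.900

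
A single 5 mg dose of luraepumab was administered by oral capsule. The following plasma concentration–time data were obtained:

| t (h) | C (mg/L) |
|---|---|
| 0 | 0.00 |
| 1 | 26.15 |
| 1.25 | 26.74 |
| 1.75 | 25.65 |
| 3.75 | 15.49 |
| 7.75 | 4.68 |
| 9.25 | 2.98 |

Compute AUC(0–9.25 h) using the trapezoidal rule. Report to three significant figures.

AUC = 120 mg/L·h

Trapezoidal AUC_0→9.25:
  [0→1]: (0.00+26.15)/2 × 1 = 13.075
  [1→1.25]: (26.15+26.74)/2 × 0.25 = 6.61125
  [1.25→1.75]: (26.74+25.65)/2 × 0.5 = 13.0975
  [1.75→3.75]: (25.65+15.49)/2 × 2 = 41.14
  [3.75→7.75]: (15.49+4.68)/2 × 4 = 40.34
  [7.75→9.25]: (4.68+2.98)/2 × 1.5 = 5.745
  Sum = 120.00875 mg/L·h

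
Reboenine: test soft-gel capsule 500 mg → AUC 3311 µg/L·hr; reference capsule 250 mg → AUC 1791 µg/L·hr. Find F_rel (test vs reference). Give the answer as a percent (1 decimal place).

F_rel = 92.4%

F_rel = (AUC_test/D_test) / (AUC_ref/D_ref)
      = (3311/500) / (1791/250)
      = 6.622 / 7.164 = 0.9243 = 92.43%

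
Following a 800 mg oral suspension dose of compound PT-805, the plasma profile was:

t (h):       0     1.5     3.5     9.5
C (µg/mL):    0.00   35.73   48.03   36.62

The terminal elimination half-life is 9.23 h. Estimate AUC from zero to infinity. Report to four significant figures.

Trapezoidal AUC_0→9.5:
  [0→1.5]: (0.00+35.73)/2 × 1.5 = 26.7975
  [1.5→3.5]: (35.73+48.03)/2 × 2 = 83.76
  [3.5→9.5]: (48.03+36.62)/2 × 6 = 253.95
  Sum = 364.5075 µg/mL·h
k_e = ln2 / t½ = 0.693147 / 9.23 = 0.0751 h^-1
Extrapolated tail: C_last / k_e = 36.62 / 0.0751 = 487.617
AUC_0→∞ = 364.5075 + 487.617 = 852.1245 µg/mL·h

AUC = 852.1 µg/mL·h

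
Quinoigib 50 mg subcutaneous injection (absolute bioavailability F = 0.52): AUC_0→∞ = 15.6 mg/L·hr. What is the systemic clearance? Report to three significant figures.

CL = 1.67 L/hr

CL = F × Dose / AUC_0→∞
   = 0.52 × 50 / 15.6 = 1.66667 L/hr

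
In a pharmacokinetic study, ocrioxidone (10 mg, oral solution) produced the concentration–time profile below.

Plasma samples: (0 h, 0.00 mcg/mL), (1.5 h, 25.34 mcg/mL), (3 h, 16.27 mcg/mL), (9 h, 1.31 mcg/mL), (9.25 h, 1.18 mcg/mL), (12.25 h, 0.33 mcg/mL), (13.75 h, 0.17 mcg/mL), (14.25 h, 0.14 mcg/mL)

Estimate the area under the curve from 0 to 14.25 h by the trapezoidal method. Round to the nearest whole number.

Trapezoidal AUC_0→14.25:
  [0→1.5]: (0.00+25.34)/2 × 1.5 = 19.005
  [1.5→3]: (25.34+16.27)/2 × 1.5 = 31.2075
  [3→9]: (16.27+1.31)/2 × 6 = 52.74
  [9→9.25]: (1.31+1.18)/2 × 0.25 = 0.31125
  [9.25→12.25]: (1.18+0.33)/2 × 3 = 2.265
  [12.25→13.75]: (0.33+0.17)/2 × 1.5 = 0.375
  [13.75→14.25]: (0.17+0.14)/2 × 0.5 = 0.0775
  Sum = 105.98125 mcg/mL·h

AUC = 106 mcg/mL·h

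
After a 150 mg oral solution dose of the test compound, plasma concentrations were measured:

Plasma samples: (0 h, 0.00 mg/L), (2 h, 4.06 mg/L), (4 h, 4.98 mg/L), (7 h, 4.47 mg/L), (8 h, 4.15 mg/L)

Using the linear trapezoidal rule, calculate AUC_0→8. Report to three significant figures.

Trapezoidal AUC_0→8:
  [0→2]: (0.00+4.06)/2 × 2 = 4.06
  [2→4]: (4.06+4.98)/2 × 2 = 9.04
  [4→7]: (4.98+4.47)/2 × 3 = 14.175
  [7→8]: (4.47+4.15)/2 × 1 = 4.31
  Sum = 31.585 mg/L·h

AUC = 31.6 mg/L·h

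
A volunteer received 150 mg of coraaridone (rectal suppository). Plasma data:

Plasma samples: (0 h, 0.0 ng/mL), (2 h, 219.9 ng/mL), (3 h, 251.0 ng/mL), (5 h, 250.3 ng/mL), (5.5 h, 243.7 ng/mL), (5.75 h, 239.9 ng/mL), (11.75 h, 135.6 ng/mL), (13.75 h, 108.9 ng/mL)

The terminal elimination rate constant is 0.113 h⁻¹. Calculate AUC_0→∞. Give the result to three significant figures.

AUC = 3480 ng/mL·h

Trapezoidal AUC_0→13.75:
  [0→2]: (0.0+219.9)/2 × 2 = 219.9
  [2→3]: (219.9+251.0)/2 × 1 = 235.45
  [3→5]: (251.0+250.3)/2 × 2 = 501.3
  [5→5.5]: (250.3+243.7)/2 × 0.5 = 123.5
  [5.5→5.75]: (243.7+239.9)/2 × 0.25 = 60.45
  [5.75→11.75]: (239.9+135.6)/2 × 6 = 1126.5
  [11.75→13.75]: (135.6+108.9)/2 × 2 = 244.5
  Sum = 2511.6 ng/mL·h
Extrapolated tail: C_last / k_e = 108.9 / 0.113 = 963.717
AUC_0→∞ = 2511.6 + 963.717 = 3475.317 ng/mL·h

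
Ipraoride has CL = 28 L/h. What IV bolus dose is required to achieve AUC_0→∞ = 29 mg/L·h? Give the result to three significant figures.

Dose = 812 mg

Dose_iv = CL × AUC_0→∞
     = 28 × 29 = 812 mg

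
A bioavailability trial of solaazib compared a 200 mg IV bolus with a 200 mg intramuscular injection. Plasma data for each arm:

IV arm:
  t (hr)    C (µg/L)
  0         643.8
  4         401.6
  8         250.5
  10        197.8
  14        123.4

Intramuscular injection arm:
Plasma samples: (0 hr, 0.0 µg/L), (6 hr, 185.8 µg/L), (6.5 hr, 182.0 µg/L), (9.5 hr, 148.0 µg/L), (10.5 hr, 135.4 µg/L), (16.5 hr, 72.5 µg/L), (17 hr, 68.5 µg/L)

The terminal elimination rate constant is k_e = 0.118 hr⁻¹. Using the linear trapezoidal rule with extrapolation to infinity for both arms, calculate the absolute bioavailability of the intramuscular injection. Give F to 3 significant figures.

Trapezoidal AUC_0→14 (IV):
  [0→4]: (643.8+401.6)/2 × 4 = 2090.8
  [4→8]: (401.6+250.5)/2 × 4 = 1304.2
  [8→10]: (250.5+197.8)/2 × 2 = 448.3
  [10→14]: (197.8+123.4)/2 × 4 = 642.4
  Sum = 4485.7 µg/L·hr
IV tail: 123.4/0.118 = 1045.763; AUC_iv,0→∞ = 4485.7 + 1045.763 = 5531.463 µg/L·hr
Trapezoidal AUC_0→17 (intramuscular injection):
  [0→6]: (0.0+185.8)/2 × 6 = 557.4
  [6→6.5]: (185.8+182.0)/2 × 0.5 = 91.95
  [6.5→9.5]: (182.0+148.0)/2 × 3 = 495.0
  [9.5→10.5]: (148.0+135.4)/2 × 1 = 141.7
  [10.5→16.5]: (135.4+72.5)/2 × 6 = 623.7
  [16.5→17]: (72.5+68.5)/2 × 0.5 = 35.25
  Sum = 1945.0 µg/L·hr
intramuscular injection tail: 68.5/0.118 = 580.508; AUC_ev,0→∞ = 1945.0 + 580.508 = 2525.508 µg/L·hr
F = (AUC_ev/D_ev)/(AUC_iv/D_iv) = (2525.508/200)/(5531.463/200) = 12.62754/27.657315 = 0.4566

F = 0.457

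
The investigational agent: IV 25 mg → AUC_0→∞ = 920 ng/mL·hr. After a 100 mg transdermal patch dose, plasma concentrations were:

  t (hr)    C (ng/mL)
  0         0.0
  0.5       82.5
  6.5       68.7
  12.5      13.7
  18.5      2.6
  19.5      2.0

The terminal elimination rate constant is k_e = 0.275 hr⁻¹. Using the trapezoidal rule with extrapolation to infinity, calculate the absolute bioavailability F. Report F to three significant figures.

Trapezoidal AUC_0→19.5 (transdermal patch):
  [0→0.5]: (0.0+82.5)/2 × 0.5 = 20.625
  [0.5→6.5]: (82.5+68.7)/2 × 6 = 453.6
  [6.5→12.5]: (68.7+13.7)/2 × 6 = 247.2
  [12.5→18.5]: (13.7+2.6)/2 × 6 = 48.9
  [18.5→19.5]: (2.6+2.0)/2 × 1 = 2.3
  Sum = 772.625 ng/mL·hr
Tail: C_last/k_e = 2.0/0.275 = 7.273
AUC_0→∞ (transdermal patch) = 772.625 + 7.273 = 779.898 ng/mL·hr
F = (AUC_ev/D_ev)/(AUC_iv/D_iv) = (779.898/100)/(920/25) = 7.79898/36.8 = 0.2119

F = 0.212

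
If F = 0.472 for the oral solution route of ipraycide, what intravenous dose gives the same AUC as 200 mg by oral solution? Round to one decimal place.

Systemic exposure from an extravascular dose = F × D_ev, so the equivalent IV dose is F × D_ev.
D_iv = F × D_ev = 0.472 × 200 = 94.4 mg

D_iv = 94.4 mg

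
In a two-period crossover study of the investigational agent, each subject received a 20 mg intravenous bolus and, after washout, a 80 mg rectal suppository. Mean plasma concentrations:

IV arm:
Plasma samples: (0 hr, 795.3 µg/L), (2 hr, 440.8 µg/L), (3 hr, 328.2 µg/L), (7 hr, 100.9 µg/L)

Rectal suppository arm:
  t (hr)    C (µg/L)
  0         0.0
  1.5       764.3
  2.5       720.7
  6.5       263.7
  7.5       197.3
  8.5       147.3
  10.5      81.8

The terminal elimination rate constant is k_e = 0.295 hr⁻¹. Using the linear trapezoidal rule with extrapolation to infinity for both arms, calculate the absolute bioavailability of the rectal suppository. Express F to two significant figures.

F = 0.37

Trapezoidal AUC_0→7 (IV):
  [0→2]: (795.3+440.8)/2 × 2 = 1236.1
  [2→3]: (440.8+328.2)/2 × 1 = 384.5
  [3→7]: (328.2+100.9)/2 × 4 = 858.2
  Sum = 2478.8 µg/L·hr
IV tail: 100.9/0.295 = 342.034; AUC_iv,0→∞ = 2478.8 + 342.034 = 2820.834 µg/L·hr
Trapezoidal AUC_0→10.5 (rectal suppository):
  [0→1.5]: (0.0+764.3)/2 × 1.5 = 573.225
  [1.5→2.5]: (764.3+720.7)/2 × 1 = 742.5
  [2.5→6.5]: (720.7+263.7)/2 × 4 = 1968.8
  [6.5→7.5]: (263.7+197.3)/2 × 1 = 230.5
  [7.5→8.5]: (197.3+147.3)/2 × 1 = 172.3
  [8.5→10.5]: (147.3+81.8)/2 × 2 = 229.1
  Sum = 3916.425 µg/L·hr
rectal suppository tail: 81.8/0.295 = 277.288; AUC_ev,0→∞ = 3916.425 + 277.288 = 4193.713 µg/L·hr
F = (AUC_ev/D_ev)/(AUC_iv/D_iv) = (4193.713/80)/(2820.834/20) = 52.4214/141.0417 = 0.3717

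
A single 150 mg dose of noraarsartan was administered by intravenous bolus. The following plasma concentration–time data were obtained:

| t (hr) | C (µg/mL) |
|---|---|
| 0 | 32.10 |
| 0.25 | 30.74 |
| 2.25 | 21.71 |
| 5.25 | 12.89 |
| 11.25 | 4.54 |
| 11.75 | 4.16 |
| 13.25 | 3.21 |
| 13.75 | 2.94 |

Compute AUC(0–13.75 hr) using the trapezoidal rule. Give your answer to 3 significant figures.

AUC = 174 µg/mL·hr

Trapezoidal AUC_0→13.75:
  [0→0.25]: (32.10+30.74)/2 × 0.25 = 7.855
  [0.25→2.25]: (30.74+21.71)/2 × 2 = 52.45
  [2.25→5.25]: (21.71+12.89)/2 × 3 = 51.9
  [5.25→11.25]: (12.89+4.54)/2 × 6 = 52.29
  [11.25→11.75]: (4.54+4.16)/2 × 0.5 = 2.175
  [11.75→13.25]: (4.16+3.21)/2 × 1.5 = 5.5275
  [13.25→13.75]: (3.21+2.94)/2 × 0.5 = 1.5375
  Sum = 173.735 µg/mL·hr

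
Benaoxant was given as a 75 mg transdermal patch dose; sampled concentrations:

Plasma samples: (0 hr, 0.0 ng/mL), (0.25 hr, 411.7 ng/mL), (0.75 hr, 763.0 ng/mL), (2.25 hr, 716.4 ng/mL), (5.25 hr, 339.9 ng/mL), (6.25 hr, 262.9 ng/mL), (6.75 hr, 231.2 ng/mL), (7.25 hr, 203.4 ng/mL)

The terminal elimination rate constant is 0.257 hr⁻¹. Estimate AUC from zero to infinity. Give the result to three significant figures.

Trapezoidal AUC_0→7.25:
  [0→0.25]: (0.0+411.7)/2 × 0.25 = 51.4625
  [0.25→0.75]: (411.7+763.0)/2 × 0.5 = 293.675
  [0.75→2.25]: (763.0+716.4)/2 × 1.5 = 1109.55
  [2.25→5.25]: (716.4+339.9)/2 × 3 = 1584.45
  [5.25→6.25]: (339.9+262.9)/2 × 1 = 301.4
  [6.25→6.75]: (262.9+231.2)/2 × 0.5 = 123.525
  [6.75→7.25]: (231.2+203.4)/2 × 0.5 = 108.65
  Sum = 3572.7125 ng/mL·hr
Extrapolated tail: C_last / k_e = 203.4 / 0.257 = 791.440
AUC_0→∞ = 3572.7125 + 791.440 = 4364.1525 ng/mL·hr

AUC = 4360 ng/mL·hr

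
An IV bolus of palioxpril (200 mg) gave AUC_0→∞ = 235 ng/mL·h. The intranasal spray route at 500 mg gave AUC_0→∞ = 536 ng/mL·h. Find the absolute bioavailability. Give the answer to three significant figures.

F = 0.912

F = (AUC_ev / D_ev) / (AUC_iv / D_iv)
  = (536/500) / (235/200)
  = 1.072 / 1.175 = 0.9123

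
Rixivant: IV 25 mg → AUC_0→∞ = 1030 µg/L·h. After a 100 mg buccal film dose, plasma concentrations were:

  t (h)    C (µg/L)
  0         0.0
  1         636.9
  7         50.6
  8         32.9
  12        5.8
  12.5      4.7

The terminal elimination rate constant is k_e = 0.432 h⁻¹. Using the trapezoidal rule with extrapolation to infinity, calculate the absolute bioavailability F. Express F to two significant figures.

F = 0.61

Trapezoidal AUC_0→12.5 (buccal film):
  [0→1]: (0.0+636.9)/2 × 1 = 318.45
  [1→7]: (636.9+50.6)/2 × 6 = 2062.5
  [7→8]: (50.6+32.9)/2 × 1 = 41.75
  [8→12]: (32.9+5.8)/2 × 4 = 77.4
  [12→12.5]: (5.8+4.7)/2 × 0.5 = 2.625
  Sum = 2502.725 µg/L·h
Tail: C_last/k_e = 4.7/0.432 = 10.880
AUC_0→∞ (buccal film) = 2502.725 + 10.880 = 2513.605 µg/L·h
F = (AUC_ev/D_ev)/(AUC_iv/D_iv) = (2513.605/100)/(1030/25) = 25.13605/41.2 = 0.6101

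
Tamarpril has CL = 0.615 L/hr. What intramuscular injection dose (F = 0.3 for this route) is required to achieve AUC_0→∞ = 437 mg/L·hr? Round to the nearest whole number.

Dose = CL × AUC_0→∞ / F
     = 0.615 × 437 / 0.3 = 895.85 mg

Dose = 896 mg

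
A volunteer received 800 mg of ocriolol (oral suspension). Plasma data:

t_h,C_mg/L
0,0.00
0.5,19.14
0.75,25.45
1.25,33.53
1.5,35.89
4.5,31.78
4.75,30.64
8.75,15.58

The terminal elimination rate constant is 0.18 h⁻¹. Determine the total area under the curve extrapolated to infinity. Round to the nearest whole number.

AUC = 322 mg/L·h

Trapezoidal AUC_0→8.75:
  [0→0.5]: (0.00+19.14)/2 × 0.5 = 4.785
  [0.5→0.75]: (19.14+25.45)/2 × 0.25 = 5.57375
  [0.75→1.25]: (25.45+33.53)/2 × 0.5 = 14.745
  [1.25→1.5]: (33.53+35.89)/2 × 0.25 = 8.6775
  [1.5→4.5]: (35.89+31.78)/2 × 3 = 101.505
  [4.5→4.75]: (31.78+30.64)/2 × 0.25 = 7.8025
  [4.75→8.75]: (30.64+15.58)/2 × 4 = 92.44
  Sum = 235.52875 mg/L·h
Extrapolated tail: C_last / k_e = 15.58 / 0.18 = 86.556
AUC_0→∞ = 235.52875 + 86.556 = 322.08475 mg/L·h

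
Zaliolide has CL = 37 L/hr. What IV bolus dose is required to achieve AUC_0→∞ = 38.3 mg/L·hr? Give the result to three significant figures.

Dose_iv = CL × AUC_0→∞
     = 37 × 38.3 = 1417.1 mg

Dose = 1420 mg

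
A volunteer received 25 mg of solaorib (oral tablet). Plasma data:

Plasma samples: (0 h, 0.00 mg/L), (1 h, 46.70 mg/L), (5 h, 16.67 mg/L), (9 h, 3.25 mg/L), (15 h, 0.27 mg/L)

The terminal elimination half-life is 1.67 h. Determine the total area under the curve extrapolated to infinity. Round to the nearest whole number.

AUC = 201 mg/L·h

Trapezoidal AUC_0→15:
  [0→1]: (0.00+46.70)/2 × 1 = 23.35
  [1→5]: (46.70+16.67)/2 × 4 = 126.74
  [5→9]: (16.67+3.25)/2 × 4 = 39.84
  [9→15]: (3.25+0.27)/2 × 6 = 10.56
  Sum = 200.49 mg/L·h
k_e = ln2 / t½ = 0.693147 / 1.67 = 0.4151 h^-1
Extrapolated tail: C_last / k_e = 0.27 / 0.4151 = 0.650
AUC_0→∞ = 200.49 + 0.650 = 201.14 mg/L·h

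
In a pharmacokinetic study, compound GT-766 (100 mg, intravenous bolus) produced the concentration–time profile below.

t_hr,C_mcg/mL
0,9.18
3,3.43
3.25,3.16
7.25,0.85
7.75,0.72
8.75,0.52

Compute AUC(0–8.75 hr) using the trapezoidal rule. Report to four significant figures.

AUC = 28.77 mcg/mL·hr

Trapezoidal AUC_0→8.75:
  [0→3]: (9.18+3.43)/2 × 3 = 18.915
  [3→3.25]: (3.43+3.16)/2 × 0.25 = 0.82375
  [3.25→7.25]: (3.16+0.85)/2 × 4 = 8.02
  [7.25→7.75]: (0.85+0.72)/2 × 0.5 = 0.3925
  [7.75→8.75]: (0.72+0.52)/2 × 1 = 0.62
  Sum = 28.77125 mcg/mL·hr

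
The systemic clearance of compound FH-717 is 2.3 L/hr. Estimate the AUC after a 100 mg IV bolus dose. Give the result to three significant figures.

AUC_0→∞ = Dose_iv / CL
        = 100 / 2.3 = 43.4783 mg/L·hr

AUC = 43.5 mg/L·hr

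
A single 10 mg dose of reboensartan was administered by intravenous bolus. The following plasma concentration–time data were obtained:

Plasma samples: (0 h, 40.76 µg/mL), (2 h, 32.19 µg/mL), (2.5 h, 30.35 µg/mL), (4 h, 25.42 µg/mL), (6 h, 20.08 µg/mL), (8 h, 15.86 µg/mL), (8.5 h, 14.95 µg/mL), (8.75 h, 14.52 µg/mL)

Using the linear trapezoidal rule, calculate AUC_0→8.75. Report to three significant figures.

Trapezoidal AUC_0→8.75:
  [0→2]: (40.76+32.19)/2 × 2 = 72.95
  [2→2.5]: (32.19+30.35)/2 × 0.5 = 15.635
  [2.5→4]: (30.35+25.42)/2 × 1.5 = 41.8275
  [4→6]: (25.42+20.08)/2 × 2 = 45.5
  [6→8]: (20.08+15.86)/2 × 2 = 35.94
  [8→8.5]: (15.86+14.95)/2 × 0.5 = 7.7025
  [8.5→8.75]: (14.95+14.52)/2 × 0.25 = 3.68375
  Sum = 223.23875 µg/mL·h

AUC = 223 µg/mL·h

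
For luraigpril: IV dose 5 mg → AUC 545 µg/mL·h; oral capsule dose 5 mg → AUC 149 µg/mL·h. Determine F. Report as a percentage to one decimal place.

F = (AUC_ev / D_ev) / (AUC_iv / D_iv)
  = (149/5) / (545/5)
  = 29.8 / 109 = 0.2734
  = 27.34%

F = 27.3%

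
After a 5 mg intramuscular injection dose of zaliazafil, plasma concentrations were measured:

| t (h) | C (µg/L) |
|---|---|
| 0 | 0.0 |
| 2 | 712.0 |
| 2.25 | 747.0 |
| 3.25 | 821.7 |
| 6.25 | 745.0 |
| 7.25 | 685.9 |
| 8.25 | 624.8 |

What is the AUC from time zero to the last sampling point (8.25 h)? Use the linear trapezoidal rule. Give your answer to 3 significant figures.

Trapezoidal AUC_0→8.25:
  [0→2]: (0.0+712.0)/2 × 2 = 712.0
  [2→2.25]: (712.0+747.0)/2 × 0.25 = 182.375
  [2.25→3.25]: (747.0+821.7)/2 × 1 = 784.35
  [3.25→6.25]: (821.7+745.0)/2 × 3 = 2350.05
  [6.25→7.25]: (745.0+685.9)/2 × 1 = 715.45
  [7.25→8.25]: (685.9+624.8)/2 × 1 = 655.35
  Sum = 5399.575 µg/L·h

AUC = 5400 µg/L·h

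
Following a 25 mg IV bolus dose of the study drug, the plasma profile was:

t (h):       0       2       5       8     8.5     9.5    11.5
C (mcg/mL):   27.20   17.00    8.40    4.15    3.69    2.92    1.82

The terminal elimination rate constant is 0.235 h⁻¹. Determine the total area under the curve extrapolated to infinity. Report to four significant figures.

AUC = 118.9 mcg/mL·h

Trapezoidal AUC_0→11.5:
  [0→2]: (27.20+17.00)/2 × 2 = 44.2
  [2→5]: (17.00+8.40)/2 × 3 = 38.1
  [5→8]: (8.40+4.15)/2 × 3 = 18.825
  [8→8.5]: (4.15+3.69)/2 × 0.5 = 1.96
  [8.5→9.5]: (3.69+2.92)/2 × 1 = 3.305
  [9.5→11.5]: (2.92+1.82)/2 × 2 = 4.74
  Sum = 111.13 mcg/mL·h
Extrapolated tail: C_last / k_e = 1.82 / 0.235 = 7.745
AUC_0→∞ = 111.13 + 7.745 = 118.875 mcg/mL·h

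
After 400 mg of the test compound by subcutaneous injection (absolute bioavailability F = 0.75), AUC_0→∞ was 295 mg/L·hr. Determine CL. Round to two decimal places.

CL = F × Dose / AUC_0→∞
   = 0.75 × 400 / 295 = 1.01695 L/hr

CL = 1.02 L/hr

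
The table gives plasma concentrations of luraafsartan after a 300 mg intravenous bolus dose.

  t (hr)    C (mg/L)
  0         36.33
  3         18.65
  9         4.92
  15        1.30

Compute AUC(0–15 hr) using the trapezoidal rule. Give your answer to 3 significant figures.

Trapezoidal AUC_0→15:
  [0→3]: (36.33+18.65)/2 × 3 = 82.47
  [3→9]: (18.65+4.92)/2 × 6 = 70.71
  [9→15]: (4.92+1.30)/2 × 6 = 18.66
  Sum = 171.84 mg/L·hr

AUC = 172 mg/L·hr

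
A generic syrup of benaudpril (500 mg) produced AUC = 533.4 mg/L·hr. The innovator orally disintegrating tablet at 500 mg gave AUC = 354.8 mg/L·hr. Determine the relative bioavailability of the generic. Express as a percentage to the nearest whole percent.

F_rel = (AUC_test/D_test) / (AUC_ref/D_ref)
      = (533.4/500) / (354.8/500)
      = 1.0668 / 0.7096 = 1.5034 = 150.34%

F_rel = 150%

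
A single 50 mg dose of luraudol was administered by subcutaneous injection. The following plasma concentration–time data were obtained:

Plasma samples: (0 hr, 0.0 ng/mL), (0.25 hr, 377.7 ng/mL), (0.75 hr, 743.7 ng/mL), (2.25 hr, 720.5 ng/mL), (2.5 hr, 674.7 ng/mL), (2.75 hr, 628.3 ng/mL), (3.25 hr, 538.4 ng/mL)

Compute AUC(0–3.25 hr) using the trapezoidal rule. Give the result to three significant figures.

Trapezoidal AUC_0→3.25:
  [0→0.25]: (0.0+377.7)/2 × 0.25 = 47.2125
  [0.25→0.75]: (377.7+743.7)/2 × 0.5 = 280.35
  [0.75→2.25]: (743.7+720.5)/2 × 1.5 = 1098.15
  [2.25→2.5]: (720.5+674.7)/2 × 0.25 = 174.4
  [2.5→2.75]: (674.7+628.3)/2 × 0.25 = 162.875
  [2.75→3.25]: (628.3+538.4)/2 × 0.5 = 291.675
  Sum = 2054.6625 ng/mL·hr

AUC = 2050 ng/mL·hr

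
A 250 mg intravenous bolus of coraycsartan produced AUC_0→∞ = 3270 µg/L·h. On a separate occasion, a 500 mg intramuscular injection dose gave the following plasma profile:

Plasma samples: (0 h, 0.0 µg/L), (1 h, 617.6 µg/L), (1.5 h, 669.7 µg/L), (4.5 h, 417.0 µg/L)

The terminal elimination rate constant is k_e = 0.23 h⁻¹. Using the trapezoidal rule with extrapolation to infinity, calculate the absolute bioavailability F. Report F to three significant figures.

Trapezoidal AUC_0→4.5 (intramuscular injection):
  [0→1]: (0.0+617.6)/2 × 1 = 308.8
  [1→1.5]: (617.6+669.7)/2 × 0.5 = 321.825
  [1.5→4.5]: (669.7+417.0)/2 × 3 = 1630.05
  Sum = 2260.675 µg/L·h
Tail: C_last/k_e = 417.0/0.23 = 1813.043
AUC_0→∞ (intramuscular injection) = 2260.675 + 1813.043 = 4073.718 µg/L·h
F = (AUC_ev/D_ev)/(AUC_iv/D_iv) = (4073.718/500)/(3270/250) = 8.147436/13.08 = 0.6229

F = 0.623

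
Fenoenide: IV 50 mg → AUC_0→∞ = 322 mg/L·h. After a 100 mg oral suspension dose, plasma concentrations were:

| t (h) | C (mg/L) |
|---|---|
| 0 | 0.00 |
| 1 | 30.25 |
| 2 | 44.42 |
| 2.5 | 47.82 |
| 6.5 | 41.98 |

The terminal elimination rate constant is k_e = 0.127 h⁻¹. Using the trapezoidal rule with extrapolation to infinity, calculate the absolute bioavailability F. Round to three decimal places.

Trapezoidal AUC_0→6.5 (oral suspension):
  [0→1]: (0.00+30.25)/2 × 1 = 15.125
  [1→2]: (30.25+44.42)/2 × 1 = 37.335
  [2→2.5]: (44.42+47.82)/2 × 0.5 = 23.06
  [2.5→6.5]: (47.82+41.98)/2 × 4 = 179.6
  Sum = 255.12 mg/L·h
Tail: C_last/k_e = 41.98/0.127 = 330.551
AUC_0→∞ (oral suspension) = 255.12 + 330.551 = 585.671 mg/L·h
F = (AUC_ev/D_ev)/(AUC_iv/D_iv) = (585.671/100)/(322/50) = 5.85671/6.44 = 0.9094

F = 0.909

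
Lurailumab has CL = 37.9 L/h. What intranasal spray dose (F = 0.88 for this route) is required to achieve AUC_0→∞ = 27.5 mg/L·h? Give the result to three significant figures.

Dose = 1180 mg

Dose = CL × AUC_0→∞ / F
     = 37.9 × 27.5 / 0.88 = 1184.375 mg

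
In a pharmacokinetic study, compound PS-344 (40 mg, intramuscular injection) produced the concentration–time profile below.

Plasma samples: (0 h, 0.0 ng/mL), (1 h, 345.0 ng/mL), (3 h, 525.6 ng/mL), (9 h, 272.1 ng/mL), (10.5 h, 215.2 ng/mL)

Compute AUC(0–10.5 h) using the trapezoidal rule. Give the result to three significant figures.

Trapezoidal AUC_0→10.5:
  [0→1]: (0.0+345.0)/2 × 1 = 172.5
  [1→3]: (345.0+525.6)/2 × 2 = 870.6
  [3→9]: (525.6+272.1)/2 × 6 = 2393.1
  [9→10.5]: (272.1+215.2)/2 × 1.5 = 365.475
  Sum = 3801.675 ng/mL·h

AUC = 3800 ng/mL·h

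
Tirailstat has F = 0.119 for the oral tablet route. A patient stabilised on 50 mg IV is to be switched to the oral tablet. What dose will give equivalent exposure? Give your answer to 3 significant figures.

For equal systemic exposure: F × D_ev = D_iv
D_ev = D_iv / F = 50 / 0.119 = 420.168 mg

D_oral = 420 mg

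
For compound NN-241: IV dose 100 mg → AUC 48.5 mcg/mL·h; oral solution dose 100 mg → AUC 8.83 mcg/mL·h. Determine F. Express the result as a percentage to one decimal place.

F = 18.2%

F = (AUC_ev / D_ev) / (AUC_iv / D_iv)
  = (8.83/100) / (48.5/100)
  = 0.0883 / 0.485 = 0.1821
  = 18.21%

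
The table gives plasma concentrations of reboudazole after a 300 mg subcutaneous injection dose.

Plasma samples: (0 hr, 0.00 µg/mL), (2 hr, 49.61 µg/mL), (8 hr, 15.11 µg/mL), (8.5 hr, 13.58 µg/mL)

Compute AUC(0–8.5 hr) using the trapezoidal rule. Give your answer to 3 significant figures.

Trapezoidal AUC_0→8.5:
  [0→2]: (0.00+49.61)/2 × 2 = 49.61
  [2→8]: (49.61+15.11)/2 × 6 = 194.16
  [8→8.5]: (15.11+13.58)/2 × 0.5 = 7.1725
  Sum = 250.9425 µg/mL·hr

AUC = 251 µg/mL·hr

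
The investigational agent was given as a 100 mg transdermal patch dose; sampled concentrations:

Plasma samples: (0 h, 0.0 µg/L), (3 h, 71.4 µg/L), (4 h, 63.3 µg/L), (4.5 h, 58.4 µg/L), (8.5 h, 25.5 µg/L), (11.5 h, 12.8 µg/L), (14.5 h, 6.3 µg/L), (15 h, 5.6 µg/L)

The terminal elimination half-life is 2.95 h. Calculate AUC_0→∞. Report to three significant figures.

AUC = 486 µg/L·h

Trapezoidal AUC_0→15:
  [0→3]: (0.0+71.4)/2 × 3 = 107.1
  [3→4]: (71.4+63.3)/2 × 1 = 67.35
  [4→4.5]: (63.3+58.4)/2 × 0.5 = 30.425
  [4.5→8.5]: (58.4+25.5)/2 × 4 = 167.8
  [8.5→11.5]: (25.5+12.8)/2 × 3 = 57.45
  [11.5→14.5]: (12.8+6.3)/2 × 3 = 28.65
  [14.5→15]: (6.3+5.6)/2 × 0.5 = 2.975
  Sum = 461.75 µg/L·h
k_e = ln2 / t½ = 0.693147 / 2.95 = 0.2350 h^-1
Extrapolated tail: C_last / k_e = 5.6 / 0.235 = 23.830
AUC_0→∞ = 461.75 + 23.830 = 485.58 µg/L·h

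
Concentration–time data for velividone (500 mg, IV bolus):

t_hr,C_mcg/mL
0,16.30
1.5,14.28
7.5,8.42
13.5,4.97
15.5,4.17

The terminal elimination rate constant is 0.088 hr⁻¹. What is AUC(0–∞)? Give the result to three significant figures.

Trapezoidal AUC_0→15.5:
  [0→1.5]: (16.30+14.28)/2 × 1.5 = 22.935
  [1.5→7.5]: (14.28+8.42)/2 × 6 = 68.1
  [7.5→13.5]: (8.42+4.97)/2 × 6 = 40.17
  [13.5→15.5]: (4.97+4.17)/2 × 2 = 9.14
  Sum = 140.345 mcg/mL·hr
Extrapolated tail: C_last / k_e = 4.17 / 0.088 = 47.386
AUC_0→∞ = 140.345 + 47.386 = 187.731 mcg/mL·hr

AUC = 188 mcg/mL·hr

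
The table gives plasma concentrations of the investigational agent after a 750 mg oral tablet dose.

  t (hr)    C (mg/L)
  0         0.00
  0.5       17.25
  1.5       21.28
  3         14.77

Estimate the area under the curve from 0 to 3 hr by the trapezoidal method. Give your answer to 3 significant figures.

Trapezoidal AUC_0→3:
  [0→0.5]: (0.00+17.25)/2 × 0.5 = 4.3125
  [0.5→1.5]: (17.25+21.28)/2 × 1 = 19.265
  [1.5→3]: (21.28+14.77)/2 × 1.5 = 27.0375
  Sum = 50.615 mg/L·hr

AUC = 50.6 mg/L·hr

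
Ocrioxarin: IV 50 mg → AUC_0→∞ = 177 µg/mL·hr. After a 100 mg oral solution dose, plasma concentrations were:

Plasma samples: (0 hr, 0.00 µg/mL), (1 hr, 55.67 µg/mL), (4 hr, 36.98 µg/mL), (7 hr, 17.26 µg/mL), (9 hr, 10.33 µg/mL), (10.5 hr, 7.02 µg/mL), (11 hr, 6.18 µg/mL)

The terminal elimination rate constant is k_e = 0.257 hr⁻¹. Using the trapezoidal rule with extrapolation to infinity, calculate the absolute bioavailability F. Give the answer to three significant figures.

F = 0.893

Trapezoidal AUC_0→11 (oral solution):
  [0→1]: (0.00+55.67)/2 × 1 = 27.835
  [1→4]: (55.67+36.98)/2 × 3 = 138.975
  [4→7]: (36.98+17.26)/2 × 3 = 81.36
  [7→9]: (17.26+10.33)/2 × 2 = 27.59
  [9→10.5]: (10.33+7.02)/2 × 1.5 = 13.0125
  [10.5→11]: (7.02+6.18)/2 × 0.5 = 3.3
  Sum = 292.0725 µg/mL·hr
Tail: C_last/k_e = 6.18/0.257 = 24.047
AUC_0→∞ (oral solution) = 292.0725 + 24.047 = 316.1195 µg/mL·hr
F = (AUC_ev/D_ev)/(AUC_iv/D_iv) = (316.1195/100)/(177/50) = 3.161195/3.54 = 0.8930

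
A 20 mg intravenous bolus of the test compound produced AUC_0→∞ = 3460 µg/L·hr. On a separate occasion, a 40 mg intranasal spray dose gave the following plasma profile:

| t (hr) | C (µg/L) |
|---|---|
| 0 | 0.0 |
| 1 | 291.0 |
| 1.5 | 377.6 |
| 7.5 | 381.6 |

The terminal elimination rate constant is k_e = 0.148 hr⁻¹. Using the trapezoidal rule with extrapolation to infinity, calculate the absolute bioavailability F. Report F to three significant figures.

Trapezoidal AUC_0→7.5 (intranasal spray):
  [0→1]: (0.0+291.0)/2 × 1 = 145.5
  [1→1.5]: (291.0+377.6)/2 × 0.5 = 167.15
  [1.5→7.5]: (377.6+381.6)/2 × 6 = 2277.6
  Sum = 2590.25 µg/L·hr
Tail: C_last/k_e = 381.6/0.148 = 2578.378
AUC_0→∞ (intranasal spray) = 2590.25 + 2578.378 = 5168.628 µg/L·hr
F = (AUC_ev/D_ev)/(AUC_iv/D_iv) = (5168.628/40)/(3460/20) = 129.2157/173 = 0.7469

F = 0.747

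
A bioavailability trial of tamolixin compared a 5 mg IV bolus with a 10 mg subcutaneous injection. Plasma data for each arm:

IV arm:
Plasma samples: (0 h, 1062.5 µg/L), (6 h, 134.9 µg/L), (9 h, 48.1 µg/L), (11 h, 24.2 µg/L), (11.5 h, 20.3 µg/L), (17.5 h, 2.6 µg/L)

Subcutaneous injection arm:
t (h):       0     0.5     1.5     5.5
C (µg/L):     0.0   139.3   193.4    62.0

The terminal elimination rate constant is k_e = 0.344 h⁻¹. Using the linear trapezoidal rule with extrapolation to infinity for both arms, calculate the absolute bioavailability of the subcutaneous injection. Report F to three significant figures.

Trapezoidal AUC_0→17.5 (IV):
  [0→6]: (1062.5+134.9)/2 × 6 = 3592.2
  [6→9]: (134.9+48.1)/2 × 3 = 274.5
  [9→11]: (48.1+24.2)/2 × 2 = 72.3
  [11→11.5]: (24.2+20.3)/2 × 0.5 = 11.125
  [11.5→17.5]: (20.3+2.6)/2 × 6 = 68.7
  Sum = 4018.825 µg/L·h
IV tail: 2.6/0.344 = 7.558; AUC_iv,0→∞ = 4018.825 + 7.558 = 4026.383 µg/L·h
Trapezoidal AUC_0→5.5 (subcutaneous injection):
  [0→0.5]: (0.0+139.3)/2 × 0.5 = 34.825
  [0.5→1.5]: (139.3+193.4)/2 × 1 = 166.35
  [1.5→5.5]: (193.4+62.0)/2 × 4 = 510.8
  Sum = 711.975 µg/L·h
subcutaneous injection tail: 62.0/0.344 = 180.233; AUC_ev,0→∞ = 711.975 + 180.233 = 892.208 µg/L·h
F = (AUC_ev/D_ev)/(AUC_iv/D_iv) = (892.208/10)/(4026.383/5) = 89.2208/805.2766 = 0.1108

F = 0.111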